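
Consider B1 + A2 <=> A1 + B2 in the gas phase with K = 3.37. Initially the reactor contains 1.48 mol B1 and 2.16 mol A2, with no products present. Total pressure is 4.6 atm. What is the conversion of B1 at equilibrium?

Take 1.48 mol B1 as basis and let X be its fractional conversion, so ξ = 1.48X.
At extent ξ: n_B1 = 1.48 − 1.48X; n_A2 = 2.16 − 1.48X; n_A1 = 1.48X; n_B2 = 1.48X.
Total moles n_T = 3.64 (Δν = 0, constant).
With p_i = (n_i/n_T)P, K = p_A1 p_B2 / (p_B1 p_A2).
Substituting and setting equal to 3.37 gives a polynomial in X; the root in (0,1) is X = 0.757.

X = 0.757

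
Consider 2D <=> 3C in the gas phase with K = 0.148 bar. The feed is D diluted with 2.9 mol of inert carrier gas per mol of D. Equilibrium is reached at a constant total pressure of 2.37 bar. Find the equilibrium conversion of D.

Basis: 1 mol D initially; let X = conversion of D. Extent ξ = 0.5X.
At extent ξ: n_D = 1 − X; n_C = 1.5X; n_I = 2.9 (inert).
Total moles n_T = 3.9 + 0.5X.
y_i = n_i/n_T, p_i = y_i·P. K = p_C^3 / (p_D^2).
Equating to 0.148 bar and solving on 0 < X < 1: X = 0.325.

X = 0.325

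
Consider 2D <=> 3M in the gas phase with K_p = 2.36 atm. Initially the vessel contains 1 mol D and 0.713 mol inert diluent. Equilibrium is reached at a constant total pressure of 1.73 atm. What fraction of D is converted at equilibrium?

Take 1 mol D as basis and let X be its fractional conversion, so ξ = 0.5X.
Species balance: n_D = 1 − X; n_M = 1.5X; n_I = 0.713 (inert).
Summing: n_T = 1.71 + 0.5X.
With p_i = (n_i/n_T)P, K_p = p_M^3 / (p_D^2).
Setting this equal to 2.36 atm and taking the physical root (0 < X < 1) gives X = 0.548.

X = 0.548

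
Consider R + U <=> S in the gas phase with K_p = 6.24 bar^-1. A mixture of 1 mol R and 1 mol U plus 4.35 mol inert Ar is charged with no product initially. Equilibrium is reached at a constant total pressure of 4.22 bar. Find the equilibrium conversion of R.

X = 0.630

Take 1 mol R as basis and let X be its fractional conversion, so ξ = X.
At extent ξ: n_R = 1 − X; n_U = 1 − X; n_S = X; n_I = 4.35 (inert).
n_T = Σnᵢ = 6.35 − X.
With p_i = (n_i/n_T)P, K_p = p_S / (p_R p_U).
Substituting and setting equal to 6.24 bar^-1 gives a polynomial in X; the root in (0,1) is X = 0.630.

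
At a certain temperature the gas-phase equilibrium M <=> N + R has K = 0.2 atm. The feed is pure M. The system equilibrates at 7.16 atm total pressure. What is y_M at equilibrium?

Let X = conversion of M (basis 1 mol M); extent of reaction ξ = X.
Moles: n_M = 1 − X; n_N = X; n_R = X.
Total moles n_T = 1 + X.
Mole fractions y_i = n_i/n_T; K = p_N p_R / (p_M) with p_i = y_i·P.
Setting this equal to 0.2 atm and taking the physical root (0 < X < 1) gives X = 0.165.
Then n_M = 0.835, n_T = 1.16, so y_M = 0.717.

y_M = 0.717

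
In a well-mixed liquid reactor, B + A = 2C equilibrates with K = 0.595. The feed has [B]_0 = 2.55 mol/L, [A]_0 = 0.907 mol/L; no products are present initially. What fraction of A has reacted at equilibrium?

X = 0.443

Let X = conversion of A; extent ξ = 0.907·X mol/L.
Concentrations: [B] = 2.55 − 0.907X; [A] = 0.907 − 0.907X; [C] = 1.81X.
K = [C]^2 / ([B] [A]).
Equating to 0.595: the physical root is X = 0.443.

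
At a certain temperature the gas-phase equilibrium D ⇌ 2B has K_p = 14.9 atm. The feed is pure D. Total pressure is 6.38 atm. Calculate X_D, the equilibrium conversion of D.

Let X = conversion of D (basis 1 mol D); extent of reaction ξ = X.
At extent ξ: n_D = 1 − X; n_B = 2X.
n_T = Σnᵢ = 1 + X.
With p_i = (n_i/n_T)P, K_p = p_B^2 / (p_D).
Equating to 14.9 atm and solving on 0 < X < 1: X = 0.607.

X = 0.607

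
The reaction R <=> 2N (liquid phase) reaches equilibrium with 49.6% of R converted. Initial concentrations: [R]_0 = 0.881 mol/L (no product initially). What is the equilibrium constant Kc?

Let X = conversion of R.
Concentrations: [R] = 0.881 − 0.881X; [N] = 1.76X.
At X = 0.496: [R] = 0.444, [N] = 0.874.
Kc = [N]^2 / ([R]) = 1.72 mol/L.

Kc = 1.72 mol/L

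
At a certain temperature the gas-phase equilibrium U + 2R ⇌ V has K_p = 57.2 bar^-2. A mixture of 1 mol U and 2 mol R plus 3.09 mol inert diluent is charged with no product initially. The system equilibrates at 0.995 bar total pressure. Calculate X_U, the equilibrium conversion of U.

X = 0.601

Take 1 mol U as basis and let X be its fractional conversion, so ξ = X.
Mole table: n_U = 1 − X; n_R = 2 − 2X; n_V = X; n_I = 3.09 (inert).
Total moles n_T = 6.09 − 2X.
y_i = n_i/n_T, p_i = y_i·P. K_p = p_V / (p_U p_R^2).
Setting this equal to 57.2 bar^-2 and taking the physical root (0 < X < 1) gives X = 0.601.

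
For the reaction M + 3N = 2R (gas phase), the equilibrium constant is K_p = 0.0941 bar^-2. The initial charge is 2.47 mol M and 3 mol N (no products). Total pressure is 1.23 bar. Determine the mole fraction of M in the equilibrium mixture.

y_M = 0.448

Let X = conversion of N (basis 3 mol N); extent of reaction ξ = X.
Moles: n_M = 2.47 − X; n_N = 3 − 3X; n_R = 2X.
Summing: n_T = 5.47 − 2X.
With p_i = (n_i/n_T)P, K_p = p_R^2 / (p_M p_N^3).
This yields a degree-4 equation in X; solving on (0,1), X = 0.206.
Then n_M = 2.26, n_T = 5.06, so y_M = 0.448.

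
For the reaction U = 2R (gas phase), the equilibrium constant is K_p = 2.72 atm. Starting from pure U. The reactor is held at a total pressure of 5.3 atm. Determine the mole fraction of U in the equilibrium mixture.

Let X = conversion of U (basis 1 mol U); extent of reaction ξ = X.
At extent ξ: n_U = 1 − X; n_R = 2X.
Total moles n_T = 1 + X.
y_i = n_i/n_T, p_i = y_i·P. K_p = p_R^2 / (p_U).
Setting this equal to 2.72 atm and taking the physical root (0 < X < 1) gives X = 0.337.
Then n_U = 0.663, n_T = 1.34, so y_U = 0.496.

y_U = 0.496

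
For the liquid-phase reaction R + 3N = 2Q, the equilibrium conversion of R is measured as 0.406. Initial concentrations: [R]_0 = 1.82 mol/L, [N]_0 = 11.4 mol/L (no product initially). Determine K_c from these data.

K_c = 0.00261 (mol/L)^-2

Let X = conversion of R.
Concentrations: [R] = 1.82 − 1.82X; [N] = 11.4 − 5.46X; [Q] = 3.64X.
At X = 0.406: [R] = 1.08, [N] = 9.18, [Q] = 1.48.
K_c = [Q]^2 / ([R] [N]^3) = 0.00261 (mol/L)^-2.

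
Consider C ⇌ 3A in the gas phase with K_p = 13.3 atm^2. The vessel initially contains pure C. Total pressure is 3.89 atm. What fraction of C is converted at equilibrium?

X = 0.398

Let X = conversion of C (basis 1 mol C); extent of reaction ξ = X.
Mole table: n_C = 1 − X; n_A = 3X.
Total moles n_T = 1 + 2X.
With p_i = (n_i/n_T)P, K_p = p_A^3 / (p_C).
This yields a degree-3 equation in X; solving on (0,1), X = 0.398.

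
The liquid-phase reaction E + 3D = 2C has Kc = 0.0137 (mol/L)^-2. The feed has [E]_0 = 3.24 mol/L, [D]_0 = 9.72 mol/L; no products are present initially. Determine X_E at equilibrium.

X = 0.379

Let X = conversion of E; extent ξ = 3.24·X mol/L.
Concentrations: [E] = 3.24 − 3.24X; [D] = 9.72 − 9.72X; [C] = 6.48X.
Kc = [C]^2 / ([E] [D]^3).
Solving Kc = 0.0137 for X ∈ (0,1): X = 0.379.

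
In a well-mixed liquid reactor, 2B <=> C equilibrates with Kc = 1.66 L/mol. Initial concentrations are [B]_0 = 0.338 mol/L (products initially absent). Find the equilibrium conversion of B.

Let X = conversion of B; extent ξ = 0.338X/2 mol/L.
Concentrations: [B] = 0.338 − 0.338X; [C] = 0.169X.
Kc = [C] / ([B]^2).
This equals 1.66 at X = 0.402 (the root in 0 < X < 1).

X = 0.402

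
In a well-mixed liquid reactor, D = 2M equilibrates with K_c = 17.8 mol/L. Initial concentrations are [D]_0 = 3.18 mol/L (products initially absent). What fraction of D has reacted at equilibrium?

X = 0.675

Let X = conversion of D; extent ξ = 3.18·X mol/L.
Concentrations: [D] = 3.18 − 3.18X; [M] = 6.36X.
K_c = [M]^2 / ([D]).
Setting equal to 17.8 and solving for X on (0,1) gives X = 0.675.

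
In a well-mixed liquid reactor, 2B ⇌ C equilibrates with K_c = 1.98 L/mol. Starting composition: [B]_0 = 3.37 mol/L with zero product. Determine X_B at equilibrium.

X = 0.761

Let X = conversion of B; extent ξ = 3.37X/2 mol/L.
Concentrations: [B] = 3.37 − 3.37X; [C] = 1.69X.
K_c = [C] / ([B]^2).
Solving K_c = 1.98 for X ∈ (0,1): X = 0.761.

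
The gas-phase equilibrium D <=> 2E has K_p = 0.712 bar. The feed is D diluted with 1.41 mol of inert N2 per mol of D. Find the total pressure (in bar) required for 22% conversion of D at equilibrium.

P = 7.54 bar

Let X = conversion of D (basis 1 mol D); extent of reaction ξ = X.
Mole table: n_D = 1 − X; n_E = 2X; n_I = 1.41 (inert).
Total moles n_T = 2.41 + X.
K_p = p_E^2 / (p_D) with p_i = (n_i/n_T)·P.
At X = 0.22: the mole-fraction product g(X) = Π y_i^ν_i = 0.09437. Since K_p = g(X)·P^{1}, P = (K_p/g)^(1/1) = (0.712/0.09437)^(1/1) = 7.54 bar.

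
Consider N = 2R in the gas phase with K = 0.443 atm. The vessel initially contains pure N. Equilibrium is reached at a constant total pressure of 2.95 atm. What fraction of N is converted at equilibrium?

X = 0.190

Take 1 mol N as basis and let X be its fractional conversion, so ξ = X.
Species balance: n_N = 1 − X; n_R = 2X.
Summing: n_T = 1 + X.
With p_i = (n_i/n_T)P, K = p_R^2 / (p_N).
Equating to 0.443 atm and solving on 0 < X < 1: X = 0.190.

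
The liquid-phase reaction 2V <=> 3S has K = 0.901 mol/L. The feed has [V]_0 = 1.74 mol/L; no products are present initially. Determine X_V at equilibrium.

X = 0.387

Let X = conversion of V; extent ξ = 1.74X/2 mol/L.
Concentrations: [V] = 1.74 − 1.74X; [S] = 2.61X.
K = [S]^3 / ([V]^2).
Setting equal to 0.901 and solving for X on (0,1) gives X = 0.387.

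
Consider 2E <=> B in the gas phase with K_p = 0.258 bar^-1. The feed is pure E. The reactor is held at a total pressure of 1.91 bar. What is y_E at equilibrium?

Take 1 mol E as basis and let X be its fractional conversion, so ξ = 0.5X.
Moles: n_E = 1 − X; n_B = 0.5X.
Summing: n_T = 1 − 0.5X.
Mole fractions y_i = n_i/n_T; K_p = p_B / (p_E^2) with p_i = y_i·P.
Substituting and setting equal to 0.258 bar^-1 gives a polynomial in X; the root in (0,1) is X = 0.420.
Then n_E = 0.58, n_T = 0.79, so y_E = 0.734.

y_E = 0.734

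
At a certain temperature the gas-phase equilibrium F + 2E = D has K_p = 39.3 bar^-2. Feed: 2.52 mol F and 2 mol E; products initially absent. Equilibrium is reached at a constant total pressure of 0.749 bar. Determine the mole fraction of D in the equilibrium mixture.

Take 2 mol E as basis and let X be its fractional conversion, so ξ = X.
Species balance: n_F = 2.52 − X; n_E = 2 − 2X; n_D = X.
Summing: n_T = 4.52 − 2X.
With p_i = (n_i/n_T)P, K_p = p_D / (p_F p_E^2).
Equating to 39.3 bar^-2 and solving on 0 < X < 1: X = 0.789.
Then n_D = 0.789, n_T = 2.94, so y_D = 0.268.

y_D = 0.268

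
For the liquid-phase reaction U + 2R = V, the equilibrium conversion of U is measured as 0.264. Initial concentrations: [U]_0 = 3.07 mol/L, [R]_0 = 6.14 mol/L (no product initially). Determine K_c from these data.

K_c = 0.0176 (mol/L)^-2

Let X = conversion of U.
Concentrations: [U] = 3.07 − 3.07X; [R] = 6.14 − 6.14X; [V] = 3.07X.
At X = 0.264: [U] = 2.26, [R] = 4.52, [V] = 0.81.
K_c = [V] / ([U] [R]^2) = 0.0176 (mol/L)^-2.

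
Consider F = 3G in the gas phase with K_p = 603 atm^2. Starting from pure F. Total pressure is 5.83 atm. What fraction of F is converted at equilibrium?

Take 1 mol F as basis and let X be its fractional conversion, so ξ = X.
At extent ξ: n_F = 1 − X; n_G = 3X.
n_T = Σnᵢ = 1 + 2X.
y_i = n_i/n_T, p_i = y_i·P. K_p = p_G^3 / (p_F).
Equating to 603 atm^2 and solving on 0 < X < 1: X = 0.867.

X = 0.867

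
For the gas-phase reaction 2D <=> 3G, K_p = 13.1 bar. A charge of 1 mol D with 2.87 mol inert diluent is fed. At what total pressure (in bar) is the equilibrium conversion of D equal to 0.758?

P = 2.22 bar

Take 1 mol D as basis and let X be its fractional conversion, so ξ = 0.5X.
Species balance: n_D = 1 − X; n_G = 1.5X; n_I = 2.87 (inert).
Summing: n_T = 3.87 + 0.5X.
K_p = p_G^3 / (p_D^2) with p_i = (n_i/n_T)·P.
At X = 0.758: the mole-fraction product g(X) = Π y_i^ν_i = 5.907. Since K_p = g(X)·P^{1}, P = (K_p/g)^(1/1) = (13.1/5.907)^(1/1) = 2.22 bar.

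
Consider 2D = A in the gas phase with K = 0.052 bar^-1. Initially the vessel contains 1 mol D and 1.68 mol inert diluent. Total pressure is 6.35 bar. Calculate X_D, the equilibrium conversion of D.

Let X = conversion of D (basis 1 mol D); extent of reaction ξ = 0.5X.
Moles: n_D = 1 − X; n_A = 0.5X; n_I = 1.68 (inert).
Summing: n_T = 2.68 − 0.5X.
y_i = n_i/n_T, p_i = y_i·P. K = p_A / (p_D^2).
This yields a degree-2 equation in X; solving on (0,1), X = 0.174.

X = 0.174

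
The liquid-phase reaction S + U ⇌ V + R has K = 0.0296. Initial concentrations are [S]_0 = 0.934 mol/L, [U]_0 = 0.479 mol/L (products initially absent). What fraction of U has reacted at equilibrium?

X = 0.203

Let X = conversion of U; extent ξ = 0.479·X mol/L.
Concentrations: [S] = 0.934 − 0.479X; [U] = 0.479 − 0.479X; [V] = 0.479X; [R] = 0.479X.
K = [V] [R] / ([S] [U]).
Setting equal to 0.0296 and solving for X on (0,1) gives X = 0.203.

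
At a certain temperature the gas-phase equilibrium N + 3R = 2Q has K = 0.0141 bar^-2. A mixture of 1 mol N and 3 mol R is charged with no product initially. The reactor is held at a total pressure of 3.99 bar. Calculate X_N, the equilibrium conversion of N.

X = 0.213

Basis: 1 mol N initially; let X = conversion of N. Extent ξ = X.
Moles: n_N = 1 − X; n_R = 3 − 3X; n_Q = 2X.
n_T = Σnᵢ = 4 − 2X.
With p_i = (n_i/n_T)P, K = p_Q^2 / (p_N p_R^3).
Substituting and setting equal to 0.0141 bar^-2 gives a polynomial in X; the root in (0,1) is X = 0.213.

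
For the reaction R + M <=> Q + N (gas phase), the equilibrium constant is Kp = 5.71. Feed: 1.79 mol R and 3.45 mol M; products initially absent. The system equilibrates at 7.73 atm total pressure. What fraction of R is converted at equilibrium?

Take 1.79 mol R as basis and let X be its fractional conversion, so ξ = 1.79X.
At extent ξ: n_R = 1.79 − 1.79X; n_M = 3.45 − 1.79X; n_Q = 1.79X; n_N = 1.79X.
Total moles n_T = 5.24 (Δν = 0, constant).
y_i = n_i/n_T, p_i = y_i·P. Kp = p_Q p_N / (p_R p_M).
Setting this equal to 5.71 and taking the physical root (0 < X < 1) gives X = 0.873.

X = 0.873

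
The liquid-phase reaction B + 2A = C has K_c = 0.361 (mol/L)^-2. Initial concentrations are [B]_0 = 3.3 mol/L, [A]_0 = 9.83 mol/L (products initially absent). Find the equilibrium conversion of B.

X = 0.861

Let X = conversion of B; extent ξ = 3.3·X mol/L.
Concentrations: [B] = 3.3 − 3.3X; [A] = 9.83 − 6.6X; [C] = 3.3X.
K_c = [C] / ([B] [A]^2).
Equating to 0.361 (mol/L)^-2: the physical root is X = 0.861.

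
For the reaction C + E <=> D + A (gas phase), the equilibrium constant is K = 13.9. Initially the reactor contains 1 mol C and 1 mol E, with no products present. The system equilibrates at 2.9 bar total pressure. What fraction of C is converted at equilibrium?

Basis: 1 mol C initially; let X = conversion of C. Extent ξ = X.
Moles: n_C = 1 − X; n_E = 1 − X; n_D = X; n_A = X.
n_T stays at 2 (no change in mole number).
With p_i = (n_i/n_T)P, K = p_D p_A / (p_C p_E).
Substituting and setting equal to 13.9 gives a polynomial in X; the root in (0,1) is X = 0.789.

X = 0.789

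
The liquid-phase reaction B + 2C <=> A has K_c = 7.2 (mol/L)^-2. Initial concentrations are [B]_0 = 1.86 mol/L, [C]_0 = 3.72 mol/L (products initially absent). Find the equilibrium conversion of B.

X = 0.800

Let X = conversion of B; extent ξ = 1.86·X mol/L.
Concentrations: [B] = 1.86 − 1.86X; [C] = 3.72 − 3.72X; [A] = 1.86X.
K_c = [A] / ([B] [C]^2).
Setting equal to 7.2 and solving for X on (0,1) gives X = 0.800.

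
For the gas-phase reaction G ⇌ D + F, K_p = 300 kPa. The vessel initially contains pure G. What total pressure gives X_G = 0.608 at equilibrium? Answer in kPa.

P = 512 kPa

Take 1 mol G as basis and let X be its fractional conversion, so ξ = X.
At extent ξ: n_G = 1 − X; n_D = X; n_F = X.
Total moles n_T = 1 + X.
K_p = p_D p_F / (p_G) with p_i = (n_i/n_T)·P.
At X = 0.608: the mole-fraction product g(X) = Π y_i^ν_i = 0.5865. Since K_p = g(X)·P^{1}, P = (K_p/g)^(1/1) = (300/0.5865)^(1/1) = 512 kPa.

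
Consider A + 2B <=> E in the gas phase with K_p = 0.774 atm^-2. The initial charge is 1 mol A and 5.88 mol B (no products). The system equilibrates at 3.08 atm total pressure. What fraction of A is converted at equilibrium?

X = 0.828

Basis: 1 mol A initially; let X = conversion of A. Extent ξ = X.
Moles: n_A = 1 − X; n_B = 5.88 − 2X; n_E = X.
Summing: n_T = 6.88 − 2X.
Mole fractions y_i = n_i/n_T; K_p = p_E / (p_A p_B^2) with p_i = y_i·P.
Equating to 0.774 atm^-2 and solving on 0 < X < 1: X = 0.828.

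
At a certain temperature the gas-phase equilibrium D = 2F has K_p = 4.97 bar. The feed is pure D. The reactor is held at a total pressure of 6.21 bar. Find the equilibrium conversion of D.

X = 0.408

Let X = conversion of D (basis 1 mol D); extent of reaction ξ = X.
Mole table: n_D = 1 − X; n_F = 2X.
n_T = Σnᵢ = 1 + X.
Mole fractions y_i = n_i/n_T; K_p = p_F^2 / (p_D) with p_i = y_i·P.
This yields a degree-2 equation in X; solving on (0,1), X = 0.408.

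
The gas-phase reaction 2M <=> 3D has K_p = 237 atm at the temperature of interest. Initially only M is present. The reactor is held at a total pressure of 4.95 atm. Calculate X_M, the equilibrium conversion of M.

Take 1 mol M as basis and let X be its fractional conversion, so ξ = 0.5X.
Mole table: n_M = 1 − X; n_D = 1.5X.
Summing: n_T = 1 + 0.5X.
With p_i = (n_i/n_T)P, K_p = p_D^3 / (p_M^2).
This yields a degree-3 equation in X; solving on (0,1), X = 0.831.

X = 0.831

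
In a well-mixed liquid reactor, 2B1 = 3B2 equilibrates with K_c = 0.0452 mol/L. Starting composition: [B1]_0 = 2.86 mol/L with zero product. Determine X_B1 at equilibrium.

Let X = conversion of B1; extent ξ = 2.86X/2 mol/L.
Concentrations: [B1] = 2.86 − 2.86X; [B2] = 4.29X.
K_c = [B2]^3 / ([B1]^2).
Setting equal to 0.0452 and solving for X on (0,1) gives X = 0.150.

X = 0.150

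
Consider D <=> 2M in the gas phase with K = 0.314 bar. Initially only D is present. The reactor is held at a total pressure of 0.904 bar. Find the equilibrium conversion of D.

Let X = conversion of D (basis 1 mol D); extent of reaction ξ = X.
Moles: n_D = 1 − X; n_M = 2X.
Summing: n_T = 1 + X.
Mole fractions y_i = n_i/n_T; K = p_M^2 / (p_D) with p_i = y_i·P.
This yields a degree-2 equation in X; solving on (0,1), X = 0.283.

X = 0.283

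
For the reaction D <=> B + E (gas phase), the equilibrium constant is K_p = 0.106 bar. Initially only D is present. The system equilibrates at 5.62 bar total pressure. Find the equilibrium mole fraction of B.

y_B = 0.120

Let X = conversion of D (basis 1 mol D); extent of reaction ξ = X.
Moles: n_D = 1 − X; n_B = X; n_E = X.
n_T = Σnᵢ = 1 + X.
y_i = n_i/n_T, p_i = y_i·P. K_p = p_B p_E / (p_D).
Setting this equal to 0.106 bar and taking the physical root (0 < X < 1) gives X = 0.136.
Then n_B = 0.136, n_T = 1.14, so y_B = 0.120.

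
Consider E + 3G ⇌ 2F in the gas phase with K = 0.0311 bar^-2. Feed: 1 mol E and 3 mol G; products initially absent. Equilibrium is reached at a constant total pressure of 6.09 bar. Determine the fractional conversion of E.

Take 1 mol E as basis and let X be its fractional conversion, so ξ = X.
Mole table: n_E = 1 − X; n_G = 3 − 3X; n_F = 2X.
Summing: n_T = 4 − 2X.
Mole fractions y_i = n_i/n_T; K = p_F^2 / (p_E p_G^3) with p_i = y_i·P.
Substituting and setting equal to 0.0311 bar^-2 gives a polynomial in X; the root in (0,1) is X = 0.354.

X = 0.354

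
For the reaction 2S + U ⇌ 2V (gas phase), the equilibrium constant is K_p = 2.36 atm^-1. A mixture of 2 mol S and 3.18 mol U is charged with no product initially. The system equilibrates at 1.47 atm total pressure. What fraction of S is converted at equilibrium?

Basis: 2 mol S initially; let X = conversion of S. Extent ξ = X.
Species balance: n_S = 2 − 2X; n_U = 3.18 − X; n_V = 2X.
n_T = Σnᵢ = 5.18 − X.
y_i = n_i/n_T, p_i = y_i·P. K_p = p_V^2 / (p_S^2 p_U).
Equating to 2.36 atm^-1 and solving on 0 < X < 1: X = 0.583.

X = 0.583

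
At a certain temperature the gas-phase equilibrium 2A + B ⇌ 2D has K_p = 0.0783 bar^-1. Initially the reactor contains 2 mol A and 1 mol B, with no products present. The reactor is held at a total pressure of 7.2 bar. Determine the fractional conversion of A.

X = 0.279

Take 2 mol A as basis and let X be its fractional conversion, so ξ = X.
Mole table: n_A = 2 − 2X; n_B = 1 − X; n_D = 2X.
Summing: n_T = 3 − X.
Mole fractions y_i = n_i/n_T; K_p = p_D^2 / (p_A^2 p_B) with p_i = y_i·P.
This yields a degree-3 equation in X; solving on (0,1), X = 0.279.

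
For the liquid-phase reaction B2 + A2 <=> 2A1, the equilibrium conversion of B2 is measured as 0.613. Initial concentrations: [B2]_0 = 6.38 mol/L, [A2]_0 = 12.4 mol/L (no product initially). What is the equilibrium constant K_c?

Let X = conversion of B2.
Concentrations: [B2] = 6.38 − 6.38X; [A2] = 12.4 − 6.38X; [A1] = 12.8X.
At X = 0.613: [B2] = 2.47, [A2] = 8.49, [A1] = 7.82.
K_c = [A1]^2 / ([B2] [A2]) = 2.92.

K_c = 2.92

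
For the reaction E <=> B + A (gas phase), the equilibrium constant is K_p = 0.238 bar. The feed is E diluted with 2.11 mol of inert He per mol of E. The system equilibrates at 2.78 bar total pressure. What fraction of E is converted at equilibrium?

X = 0.419

Take 1 mol E as basis and let X be its fractional conversion, so ξ = X.
Moles: n_E = 1 − X; n_B = X; n_A = X; n_I = 2.11 (inert).
n_T = Σnᵢ = 3.11 + X.
y_i = n_i/n_T, p_i = y_i·P. K_p = p_B p_A / (p_E).
This yields a degree-2 equation in X; solving on (0,1), X = 0.419.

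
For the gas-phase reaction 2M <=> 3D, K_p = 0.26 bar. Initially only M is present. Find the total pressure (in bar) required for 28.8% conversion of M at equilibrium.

P = 1.87 bar

Basis: 1 mol M initially; let X = conversion of M. Extent ξ = 0.5X.
Moles: n_M = 1 − X; n_D = 1.5X.
n_T = Σnᵢ = 1 + 0.5X.
K_p = p_D^3 / (p_M^2) with p_i = (n_i/n_T)·P.
At X = 0.288: the mole-fraction product g(X) = Π y_i^ν_i = 0.139. Since K_p = g(X)·P^{1}, P = (K_p/g)^(1/1) = (0.26/0.139)^(1/1) = 1.87 bar.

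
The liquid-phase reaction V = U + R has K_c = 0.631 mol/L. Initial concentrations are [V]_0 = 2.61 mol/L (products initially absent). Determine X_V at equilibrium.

Let X = conversion of V; extent ξ = 2.61·X mol/L.
Concentrations: [V] = 2.61 − 2.61X; [U] = 2.61X; [R] = 2.61X.
K_c = [U] [R] / ([V]).
Equating to 0.631 mol/L: the physical root is X = 0.385.

X = 0.385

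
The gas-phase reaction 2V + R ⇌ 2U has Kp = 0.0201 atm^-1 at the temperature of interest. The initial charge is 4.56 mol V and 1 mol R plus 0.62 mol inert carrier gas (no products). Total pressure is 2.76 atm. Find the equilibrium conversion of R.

Take 1 mol R as basis and let X be its fractional conversion, so ξ = X.
Mole table: n_V = 4.56 − 2X; n_R = 1 − X; n_U = 2X; n_I = 0.62 (inert).
Summing: n_T = 6.18 − X.
With p_i = (n_i/n_T)P, Kp = p_U^2 / (p_V^2 p_R).
Substituting and setting equal to 0.0201 atm^-1 gives a polynomial in X; the root in (0,1) is X = 0.182.

X = 0.182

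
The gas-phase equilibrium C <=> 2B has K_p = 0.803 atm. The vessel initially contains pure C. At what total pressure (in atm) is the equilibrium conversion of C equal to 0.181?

Let X = conversion of C (basis 1 mol C); extent of reaction ξ = X.
Moles: n_C = 1 − X; n_B = 2X.
Total moles n_T = 1 + X.
K_p = p_B^2 / (p_C) with p_i = (n_i/n_T)·P.
At X = 0.181: the mole-fraction product g(X) = Π y_i^ν_i = 0.1355. Since K_p = g(X)·P^{1}, P = (K_p/g)^(1/1) = (0.803/0.1355)^(1/1) = 5.93 atm.

P = 5.93 atm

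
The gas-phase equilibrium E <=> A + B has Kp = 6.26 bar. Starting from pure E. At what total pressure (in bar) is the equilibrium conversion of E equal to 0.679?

P = 7.32 bar

Let X = conversion of E (basis 1 mol E); extent of reaction ξ = X.
Mole table: n_E = 1 − X; n_A = X; n_B = X.
n_T = Σnᵢ = 1 + X.
Kp = p_A p_B / (p_E) with p_i = (n_i/n_T)·P.
At X = 0.679: the mole-fraction product g(X) = Π y_i^ν_i = 0.8554. Since Kp = g(X)·P^{1}, P = (Kp/g)^(1/1) = (6.26/0.8554)^(1/1) = 7.32 bar.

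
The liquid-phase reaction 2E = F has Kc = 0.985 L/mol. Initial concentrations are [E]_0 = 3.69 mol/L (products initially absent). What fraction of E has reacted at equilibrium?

X = 0.692

Let X = conversion of E; extent ξ = 3.69X/2 mol/L.
Concentrations: [E] = 3.69 − 3.69X; [F] = 1.84X.
Kc = [F] / ([E]^2).
Solving Kc = 0.985 for X ∈ (0,1): X = 0.692.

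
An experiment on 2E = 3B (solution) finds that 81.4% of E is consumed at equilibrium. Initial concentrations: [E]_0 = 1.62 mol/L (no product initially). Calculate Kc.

Let X = conversion of E.
Concentrations: [E] = 1.62 − 1.62X; [B] = 2.43X.
At X = 0.814: [E] = 0.301, [B] = 1.98.
Kc = [B]^3 / ([E]^2) = 85.2 mol/L.

Kc = 85.2 mol/L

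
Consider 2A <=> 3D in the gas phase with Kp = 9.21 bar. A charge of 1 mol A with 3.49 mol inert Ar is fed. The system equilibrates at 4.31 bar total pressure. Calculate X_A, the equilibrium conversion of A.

Basis: 1 mol A initially; let X = conversion of A. Extent ξ = 0.5X.
At extent ξ: n_A = 1 − X; n_D = 1.5X; n_I = 3.49 (inert).
Total moles n_T = 4.49 + 0.5X.
With p_i = (n_i/n_T)P, Kp = p_D^3 / (p_A^2).
Equating to 9.21 bar and solving on 0 < X < 1: X = 0.680.

X = 0.680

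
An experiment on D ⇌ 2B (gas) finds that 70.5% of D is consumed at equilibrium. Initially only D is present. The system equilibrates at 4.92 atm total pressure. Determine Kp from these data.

Kp = 19.4 atm

Let X = conversion of D (basis 1 mol D); extent of reaction ξ = X.
Mole table: n_D = 1 − X; n_B = 2X.
n_T = Σnᵢ = 1 + X.
At X = 0.705: n_D = 0.295, n_B = 1.41, n_T = 1.71.
p_i = (n_i/n_T)·P. Kp = p_B^2 / (p_D) = 19.4 atm.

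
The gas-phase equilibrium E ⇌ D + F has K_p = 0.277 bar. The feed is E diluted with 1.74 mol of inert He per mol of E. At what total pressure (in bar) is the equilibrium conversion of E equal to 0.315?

Take 1 mol E as basis and let X be its fractional conversion, so ξ = X.
Moles: n_E = 1 − X; n_D = X; n_F = X; n_I = 1.74 (inert).
Total moles n_T = 2.74 + X.
K_p = p_D p_F / (p_E) with p_i = (n_i/n_T)·P.
At X = 0.315: the mole-fraction product g(X) = Π y_i^ν_i = 0.04742. Since K_p = g(X)·P^{1}, P = (K_p/g)^(1/1) = (0.277/0.04742)^(1/1) = 5.84 bar.

P = 5.84 bar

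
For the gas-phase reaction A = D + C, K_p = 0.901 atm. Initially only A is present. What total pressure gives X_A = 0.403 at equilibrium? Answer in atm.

P = 4.65 atm

Let X = conversion of A (basis 1 mol A); extent of reaction ξ = X.
At extent ξ: n_A = 1 − X; n_D = X; n_C = X.
Summing: n_T = 1 + X.
K_p = p_D p_C / (p_A) with p_i = (n_i/n_T)·P.
At X = 0.403: the mole-fraction product g(X) = Π y_i^ν_i = 0.1939. Since K_p = g(X)·P^{1}, P = (K_p/g)^(1/1) = (0.901/0.1939)^(1/1) = 4.65 atm.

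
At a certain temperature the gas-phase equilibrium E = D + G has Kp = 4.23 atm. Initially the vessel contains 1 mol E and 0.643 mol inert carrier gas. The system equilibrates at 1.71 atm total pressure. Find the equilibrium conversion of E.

X = 0.877

Take 1 mol E as basis and let X be its fractional conversion, so ξ = X.
Mole table: n_E = 1 − X; n_D = X; n_G = X; n_I = 0.643 (inert).
n_T = Σnᵢ = 1.64 + X.
Mole fractions y_i = n_i/n_T; Kp = p_D p_G / (p_E) with p_i = y_i·P.
Setting this equal to 4.23 atm and taking the physical root (0 < X < 1) gives X = 0.877.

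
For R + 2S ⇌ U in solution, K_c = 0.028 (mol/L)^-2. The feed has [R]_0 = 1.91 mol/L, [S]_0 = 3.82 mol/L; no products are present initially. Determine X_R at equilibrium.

Let X = conversion of R; extent ξ = 1.91·X mol/L.
Concentrations: [R] = 1.91 − 1.91X; [S] = 3.82 − 3.82X; [U] = 1.91X.
K_c = [U] / ([R] [S]^2).
Solving K_c = 0.028 for X ∈ (0,1): X = 0.205.

X = 0.205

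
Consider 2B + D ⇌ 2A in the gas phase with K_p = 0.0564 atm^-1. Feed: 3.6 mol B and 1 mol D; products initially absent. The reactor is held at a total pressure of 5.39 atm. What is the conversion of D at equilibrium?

X = 0.324

Take 1 mol D as basis and let X be its fractional conversion, so ξ = X.
Moles: n_B = 3.6 − 2X; n_D = 1 − X; n_A = 2X.
Total moles n_T = 4.6 − X.
With p_i = (n_i/n_T)P, K_p = p_A^2 / (p_B^2 p_D).
Substituting and setting equal to 0.0564 atm^-1 gives a polynomial in X; the root in (0,1) is X = 0.324.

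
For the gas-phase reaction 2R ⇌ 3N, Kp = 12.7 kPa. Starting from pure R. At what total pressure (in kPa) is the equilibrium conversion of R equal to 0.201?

Take 1 mol R as basis and let X be its fractional conversion, so ξ = 0.5X.
Species balance: n_R = 1 − X; n_N = 1.5X.
Total moles n_T = 1 + 0.5X.
Kp = p_N^3 / (p_R^2) with p_i = (n_i/n_T)·P.
At X = 0.201: the mole-fraction product g(X) = Π y_i^ν_i = 0.03901. Since Kp = g(X)·P^{1}, P = (Kp/g)^(1/1) = (12.7/0.03901)^(1/1) = 326 kPa.

P = 326 kPa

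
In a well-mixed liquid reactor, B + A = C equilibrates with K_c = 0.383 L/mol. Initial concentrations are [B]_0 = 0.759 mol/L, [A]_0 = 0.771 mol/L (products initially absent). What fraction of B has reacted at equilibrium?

Let X = conversion of B; extent ξ = 0.759·X mol/L.
Concentrations: [B] = 0.759 − 0.759X; [A] = 0.771 − 0.759X; [C] = 0.759X.
K_c = [C] / ([B] [A]).
This equals 0.383 at X = 0.193 (the root in 0 < X < 1).

X = 0.193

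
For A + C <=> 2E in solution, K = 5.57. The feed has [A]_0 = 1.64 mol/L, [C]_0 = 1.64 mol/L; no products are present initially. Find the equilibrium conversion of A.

X = 0.541

Let X = conversion of A; extent ξ = 1.64·X mol/L.
Concentrations: [A] = 1.64 − 1.64X; [C] = 1.64 − 1.64X; [E] = 3.28X.
K = [E]^2 / ([A] [C]).
This equals 5.57 at X = 0.541 (the root in 0 < X < 1).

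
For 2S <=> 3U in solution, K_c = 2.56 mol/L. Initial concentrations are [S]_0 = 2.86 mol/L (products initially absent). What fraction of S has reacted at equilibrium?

X = 0.438

Let X = conversion of S; extent ξ = 2.86X/2 mol/L.
Concentrations: [S] = 2.86 − 2.86X; [U] = 4.29X.
K_c = [U]^3 / ([S]^2).
Setting equal to 2.56 and solving for X on (0,1) gives X = 0.438.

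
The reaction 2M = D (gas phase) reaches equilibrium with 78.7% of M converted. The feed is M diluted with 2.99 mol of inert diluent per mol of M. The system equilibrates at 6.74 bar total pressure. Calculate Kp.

Kp = 4.63 bar^-1

Basis: 1 mol M initially; let X = conversion of M. Extent ξ = 0.5X.
At extent ξ: n_M = 1 − X; n_D = 0.5X; n_I = 2.99 (inert).
Summing: n_T = 3.99 − 0.5X.
At X = 0.787: n_M = 0.213, n_D = 0.394, n_T = 3.6.
p_i = (n_i/n_T)·P. Kp = p_D / (p_M^2) = 4.63 bar^-1.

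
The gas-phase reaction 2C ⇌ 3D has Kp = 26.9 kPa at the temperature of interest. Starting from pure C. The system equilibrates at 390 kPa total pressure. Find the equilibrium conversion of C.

X = 0.237

Basis: 1 mol C initially; let X = conversion of C. Extent ξ = 0.5X.
At extent ξ: n_C = 1 − X; n_D = 1.5X.
n_T = Σnᵢ = 1 + 0.5X.
y_i = n_i/n_T, p_i = y_i·P. Kp = p_D^3 / (p_C^2).
Setting this equal to 26.9 kPa and taking the physical root (0 < X < 1) gives X = 0.237.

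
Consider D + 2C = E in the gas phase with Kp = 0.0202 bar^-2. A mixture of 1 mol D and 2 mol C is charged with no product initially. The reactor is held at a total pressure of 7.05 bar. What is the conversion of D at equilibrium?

Take 1 mol D as basis and let X be its fractional conversion, so ξ = X.
Moles: n_D = 1 − X; n_C = 2 − 2X; n_E = X.
n_T = Σnᵢ = 3 − 2X.
With p_i = (n_i/n_T)P, Kp = p_E / (p_D p_C^2).
This yields a degree-3 equation in X; solving on (0,1), X = 0.263.

X = 0.263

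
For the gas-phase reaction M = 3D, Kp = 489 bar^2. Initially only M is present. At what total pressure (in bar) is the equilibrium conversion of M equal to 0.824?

P = 6.32 bar

Take 1 mol M as basis and let X be its fractional conversion, so ξ = X.
Species balance: n_M = 1 − X; n_D = 3X.
Summing: n_T = 1 + 2X.
Kp = p_D^3 / (p_M) with p_i = (n_i/n_T)·P.
At X = 0.824: the mole-fraction product g(X) = Π y_i^ν_i = 12.24. Since Kp = g(X)·P^{2}, P = (Kp/g)^(1/2) = (489/12.24)^(1/2) = 6.32 bar.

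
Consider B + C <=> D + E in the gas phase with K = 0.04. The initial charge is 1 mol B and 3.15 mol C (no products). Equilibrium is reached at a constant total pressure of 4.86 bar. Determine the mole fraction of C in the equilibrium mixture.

y_C = 0.690

Take 1 mol B as basis and let X be its fractional conversion, so ξ = X.
Mole table: n_B = 1 − X; n_C = 3.15 − X; n_D = X; n_E = X.
Since Δν = 0, n_T = 4.15 throughout.
y_i = n_i/n_T, p_i = y_i·P. K = p_D p_E / (p_B p_C).
This yields a degree-2 equation in X; solving on (0,1), X = 0.286.
Then n_C = 2.86, n_T = 4.15, so y_C = 0.690.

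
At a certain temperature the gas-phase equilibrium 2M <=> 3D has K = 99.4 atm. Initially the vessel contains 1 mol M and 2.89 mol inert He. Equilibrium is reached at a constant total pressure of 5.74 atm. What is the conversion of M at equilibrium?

X = 0.837

Take 1 mol M as basis and let X be its fractional conversion, so ξ = 0.5X.
Moles: n_M = 1 − X; n_D = 1.5X; n_I = 2.89 (inert).
Summing: n_T = 3.89 + 0.5X.
Mole fractions y_i = n_i/n_T; K = p_D^3 / (p_M^2) with p_i = y_i·P.
This yields a degree-3 equation in X; solving on (0,1), X = 0.837.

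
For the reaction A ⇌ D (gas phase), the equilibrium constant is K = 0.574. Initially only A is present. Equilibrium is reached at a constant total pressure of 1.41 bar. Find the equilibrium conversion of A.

Let X = conversion of A (basis 1 mol A); extent of reaction ξ = X.
Mole table: n_A = 1 − X; n_D = X.
n_T stays at 1 (no change in mole number).
y_i = n_i/n_T, p_i = y_i·P. K = p_D / (p_A).
This yields a degree-1 equation in X; solving on (0,1), X = 0.365.

X = 0.365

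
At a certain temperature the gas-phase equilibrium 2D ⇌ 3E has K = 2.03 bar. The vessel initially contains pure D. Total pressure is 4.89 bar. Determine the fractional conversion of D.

X = 0.382

Take 1 mol D as basis and let X be its fractional conversion, so ξ = 0.5X.
Mole table: n_D = 1 − X; n_E = 1.5X.
Summing: n_T = 1 + 0.5X.
y_i = n_i/n_T, p_i = y_i·P. K = p_E^3 / (p_D^2).
Equating to 2.03 bar and solving on 0 < X < 1: X = 0.382.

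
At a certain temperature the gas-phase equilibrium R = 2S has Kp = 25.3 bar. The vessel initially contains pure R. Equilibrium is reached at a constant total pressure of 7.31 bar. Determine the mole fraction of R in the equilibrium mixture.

Basis: 1 mol R initially; let X = conversion of R. Extent ξ = X.
At extent ξ: n_R = 1 − X; n_S = 2X.
Summing: n_T = 1 + X.
Mole fractions y_i = n_i/n_T; Kp = p_S^2 / (p_R) with p_i = y_i·P.
Equating to 25.3 bar and solving on 0 < X < 1: X = 0.681.
Then n_R = 0.319, n_T = 1.68, so y_R = 0.190.

y_R = 0.190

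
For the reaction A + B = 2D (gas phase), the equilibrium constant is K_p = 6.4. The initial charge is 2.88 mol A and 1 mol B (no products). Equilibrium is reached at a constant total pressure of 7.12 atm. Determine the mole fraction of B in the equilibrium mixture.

y_B = 0.050

Basis: 1 mol B initially; let X = conversion of B. Extent ξ = X.
At extent ξ: n_A = 2.88 − X; n_B = 1 − X; n_D = 2X.
n_T stays at 3.88 (no change in mole number).
y_i = n_i/n_T, p_i = y_i·P. K_p = p_D^2 / (p_A p_B).
Substituting and setting equal to 6.4 gives a polynomial in X; the root in (0,1) is X = 0.805.
Then n_B = 0.195, n_T = 3.88, so y_B = 0.050.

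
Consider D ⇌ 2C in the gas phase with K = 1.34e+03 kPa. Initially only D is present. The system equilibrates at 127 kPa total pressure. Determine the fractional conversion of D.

Basis: 1 mol D initially; let X = conversion of D. Extent ξ = X.
Moles: n_D = 1 − X; n_C = 2X.
Summing: n_T = 1 + X.
With p_i = (n_i/n_T)P, K = p_C^2 / (p_D).
Equating to 1.34e+03 kPa and solving on 0 < X < 1: X = 0.852.

X = 0.852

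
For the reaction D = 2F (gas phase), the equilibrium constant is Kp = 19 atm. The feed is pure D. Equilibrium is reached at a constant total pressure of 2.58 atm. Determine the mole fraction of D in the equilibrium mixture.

y_D = 0.108

Let X = conversion of D (basis 1 mol D); extent of reaction ξ = X.
At extent ξ: n_D = 1 − X; n_F = 2X.
n_T = Σnᵢ = 1 + X.
With p_i = (n_i/n_T)P, Kp = p_F^2 / (p_D).
Setting this equal to 19 atm and taking the physical root (0 < X < 1) gives X = 0.805.
Then n_D = 0.195, n_T = 1.8, so y_D = 0.108.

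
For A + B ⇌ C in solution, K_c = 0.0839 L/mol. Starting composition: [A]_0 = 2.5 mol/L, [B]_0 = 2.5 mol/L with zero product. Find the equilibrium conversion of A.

Let X = conversion of A; extent ξ = 2.5·X mol/L.
Concentrations: [A] = 2.5 − 2.5X; [B] = 2.5 − 2.5X; [C] = 2.5X.
K_c = [C] / ([A] [B]).
Setting equal to 0.0839 and solving for X on (0,1) gives X = 0.151.

X = 0.151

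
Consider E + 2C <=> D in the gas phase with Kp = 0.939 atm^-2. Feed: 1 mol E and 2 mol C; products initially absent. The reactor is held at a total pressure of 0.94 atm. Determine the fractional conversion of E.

Take 1 mol E as basis and let X be its fractional conversion, so ξ = X.
Species balance: n_E = 1 − X; n_C = 2 − 2X; n_D = X.
Total moles n_T = 3 − 2X.
With p_i = (n_i/n_T)P, Kp = p_D / (p_E p_C^2).
Substituting and setting equal to 0.939 atm^-2 gives a polynomial in X; the root in (0,1) is X = 0.233.

X = 0.233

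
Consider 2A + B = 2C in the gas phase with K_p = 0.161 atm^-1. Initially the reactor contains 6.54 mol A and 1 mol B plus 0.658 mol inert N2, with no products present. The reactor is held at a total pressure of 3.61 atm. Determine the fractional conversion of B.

Take 1 mol B as basis and let X be its fractional conversion, so ξ = X.
Moles: n_A = 6.54 − 2X; n_B = 1 − X; n_C = 2X; n_I = 0.658 (inert).
Total moles n_T = 8.2 − X.
y_i = n_i/n_T, p_i = y_i·P. K_p = p_C^2 / (p_A^2 p_B).
Substituting and setting equal to 0.161 atm^-1 gives a polynomial in X; the root in (0,1) is X = 0.522.

X = 0.522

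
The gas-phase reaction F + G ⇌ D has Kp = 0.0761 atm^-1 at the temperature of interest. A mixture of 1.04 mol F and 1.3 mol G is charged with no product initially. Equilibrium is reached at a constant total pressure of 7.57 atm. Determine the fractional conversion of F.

Let X = conversion of F (basis 1.04 mol F); extent of reaction ξ = 1.04X.
Species balance: n_F = 1.04 − 1.04X; n_G = 1.3 − 1.04X; n_D = 1.04X.
n_T = Σnᵢ = 2.34 − 1.04X.
Mole fractions y_i = n_i/n_T; Kp = p_D / (p_F p_G) with p_i = y_i·P.
This yields a degree-2 equation in X; solving on (0,1), X = 0.226.

X = 0.226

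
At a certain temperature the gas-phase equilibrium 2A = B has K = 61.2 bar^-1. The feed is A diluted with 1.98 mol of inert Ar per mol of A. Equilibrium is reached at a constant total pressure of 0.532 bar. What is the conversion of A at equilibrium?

X = 0.820

Take 1 mol A as basis and let X be its fractional conversion, so ξ = 0.5X.
Moles: n_A = 1 − X; n_B = 0.5X; n_I = 1.98 (inert).
Total moles n_T = 2.98 − 0.5X.
Mole fractions y_i = n_i/n_T; K = p_B / (p_A^2) with p_i = y_i·P.
Substituting and setting equal to 61.2 bar^-1 gives a polynomial in X; the root in (0,1) is X = 0.820.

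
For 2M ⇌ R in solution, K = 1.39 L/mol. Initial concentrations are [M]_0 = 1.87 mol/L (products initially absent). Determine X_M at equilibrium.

X = 0.647

Let X = conversion of M; extent ξ = 1.87X/2 mol/L.
Concentrations: [M] = 1.87 − 1.87X; [R] = 0.935X.
K = [R] / ([M]^2).
Solving K = 1.39 for X ∈ (0,1): X = 0.647.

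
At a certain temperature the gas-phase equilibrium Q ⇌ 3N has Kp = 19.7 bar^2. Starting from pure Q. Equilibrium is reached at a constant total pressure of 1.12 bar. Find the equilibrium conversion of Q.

X = 0.854

Basis: 1 mol Q initially; let X = conversion of Q. Extent ξ = X.
Species balance: n_Q = 1 − X; n_N = 3X.
Total moles n_T = 1 + 2X.
y_i = n_i/n_T, p_i = y_i·P. Kp = p_N^3 / (p_Q).
Equating to 19.7 bar^2 and solving on 0 < X < 1: X = 0.854.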